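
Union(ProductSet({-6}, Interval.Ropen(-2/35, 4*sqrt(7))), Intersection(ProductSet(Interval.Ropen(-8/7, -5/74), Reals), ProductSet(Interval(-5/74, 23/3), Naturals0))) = ProductSet({-6}, Interval.Ropen(-2/35, 4*sqrt(7)))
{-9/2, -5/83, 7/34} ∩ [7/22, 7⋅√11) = ∅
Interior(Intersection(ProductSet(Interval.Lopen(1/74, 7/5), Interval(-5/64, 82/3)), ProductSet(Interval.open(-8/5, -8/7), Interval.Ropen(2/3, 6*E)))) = EmptySet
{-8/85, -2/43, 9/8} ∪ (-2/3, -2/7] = (-2/3, -2/7] ∪ {-8/85, -2/43, 9/8}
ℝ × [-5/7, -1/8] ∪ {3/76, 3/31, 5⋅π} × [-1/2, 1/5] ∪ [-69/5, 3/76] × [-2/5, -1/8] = (ℝ × [-5/7, -1/8]) ∪ ({3/76, 3/31, 5⋅π} × [-1/2, 1/5])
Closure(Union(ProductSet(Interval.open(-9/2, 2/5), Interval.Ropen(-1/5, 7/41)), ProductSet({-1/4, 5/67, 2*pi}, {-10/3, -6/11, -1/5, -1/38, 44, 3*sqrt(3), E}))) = Union(ProductSet({-9/2, 2/5}, Interval(-1/5, 7/41)), ProductSet({-1/4, 5/67, 2*pi}, {-10/3, -6/11, -1/5, -1/38, 44, 3*sqrt(3), E}), ProductSet(Interval(-9/2, 2/5), {-1/5, 7/41}), ProductSet(Interval.open(-9/2, 2/5), Interval.Ropen(-1/5, 7/41)))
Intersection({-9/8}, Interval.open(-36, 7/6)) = {-9/8}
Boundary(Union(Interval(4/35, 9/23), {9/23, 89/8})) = {4/35, 9/23, 89/8}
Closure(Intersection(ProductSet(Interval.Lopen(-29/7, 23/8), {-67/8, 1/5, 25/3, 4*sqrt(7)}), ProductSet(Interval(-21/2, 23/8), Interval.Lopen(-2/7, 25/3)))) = ProductSet(Interval(-29/7, 23/8), {1/5, 25/3})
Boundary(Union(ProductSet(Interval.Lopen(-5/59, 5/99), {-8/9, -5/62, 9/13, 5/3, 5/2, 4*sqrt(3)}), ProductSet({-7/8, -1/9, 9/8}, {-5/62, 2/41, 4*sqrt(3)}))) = Union(ProductSet({-7/8, -1/9, 9/8}, {-5/62, 2/41, 4*sqrt(3)}), ProductSet(Interval(-5/59, 5/99), {-8/9, -5/62, 9/13, 5/3, 5/2, 4*sqrt(3)}))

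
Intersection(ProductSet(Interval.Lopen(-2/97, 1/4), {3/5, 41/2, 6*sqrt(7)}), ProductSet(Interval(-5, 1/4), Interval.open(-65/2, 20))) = ProductSet(Interval.Lopen(-2/97, 1/4), {3/5, 6*sqrt(7)})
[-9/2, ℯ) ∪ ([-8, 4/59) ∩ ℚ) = [-9/2, ℯ) ∪ (ℚ ∩ [-8, 4/59))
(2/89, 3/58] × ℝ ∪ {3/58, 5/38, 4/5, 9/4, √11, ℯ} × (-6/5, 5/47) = ((2/89, 3/58] × ℝ) ∪ ({3/58, 5/38, 4/5, 9/4, √11, ℯ} × (-6/5, 5/47))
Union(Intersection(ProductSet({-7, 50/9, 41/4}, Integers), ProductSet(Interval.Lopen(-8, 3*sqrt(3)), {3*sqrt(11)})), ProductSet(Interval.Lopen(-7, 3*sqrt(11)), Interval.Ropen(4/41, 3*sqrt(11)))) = ProductSet(Interval.Lopen(-7, 3*sqrt(11)), Interval.Ropen(4/41, 3*sqrt(11)))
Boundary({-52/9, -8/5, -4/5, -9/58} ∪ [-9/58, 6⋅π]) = {-52/9, -8/5, -4/5, -9/58, 6⋅π}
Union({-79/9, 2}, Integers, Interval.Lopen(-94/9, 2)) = Union(Integers, Interval.Lopen(-94/9, 2))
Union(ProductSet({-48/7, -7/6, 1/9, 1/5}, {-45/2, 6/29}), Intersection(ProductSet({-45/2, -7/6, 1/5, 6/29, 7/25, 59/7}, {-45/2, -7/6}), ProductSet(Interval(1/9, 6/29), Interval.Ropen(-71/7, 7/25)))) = Union(ProductSet({1/5, 6/29}, {-7/6}), ProductSet({-48/7, -7/6, 1/9, 1/5}, {-45/2, 6/29}))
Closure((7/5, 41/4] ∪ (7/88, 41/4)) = [7/88, 41/4]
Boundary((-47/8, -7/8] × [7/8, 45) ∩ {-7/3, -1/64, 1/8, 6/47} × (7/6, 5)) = {-7/3} × [7/6, 5]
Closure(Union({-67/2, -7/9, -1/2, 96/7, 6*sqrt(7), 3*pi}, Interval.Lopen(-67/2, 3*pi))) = Union({96/7, 6*sqrt(7)}, Interval(-67/2, 3*pi))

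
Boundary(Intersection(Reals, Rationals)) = Reals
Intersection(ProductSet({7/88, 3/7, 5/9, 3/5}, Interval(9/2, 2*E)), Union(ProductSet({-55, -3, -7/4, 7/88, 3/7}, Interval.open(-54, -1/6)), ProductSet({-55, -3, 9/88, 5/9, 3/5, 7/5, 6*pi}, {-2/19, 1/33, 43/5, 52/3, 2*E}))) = ProductSet({5/9, 3/5}, {2*E})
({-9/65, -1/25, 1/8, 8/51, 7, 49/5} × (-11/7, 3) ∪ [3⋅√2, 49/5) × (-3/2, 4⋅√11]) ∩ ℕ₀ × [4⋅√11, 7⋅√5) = {5, 6, …, 9} × {4⋅√11}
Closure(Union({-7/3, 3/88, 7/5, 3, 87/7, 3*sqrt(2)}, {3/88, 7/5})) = {-7/3, 3/88, 7/5, 3, 87/7, 3*sqrt(2)}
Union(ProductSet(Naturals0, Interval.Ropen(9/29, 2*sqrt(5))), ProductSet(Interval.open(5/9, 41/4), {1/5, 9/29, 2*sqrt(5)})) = Union(ProductSet(Interval.open(5/9, 41/4), {1/5, 9/29, 2*sqrt(5)}), ProductSet(Naturals0, Interval.Ropen(9/29, 2*sqrt(5))))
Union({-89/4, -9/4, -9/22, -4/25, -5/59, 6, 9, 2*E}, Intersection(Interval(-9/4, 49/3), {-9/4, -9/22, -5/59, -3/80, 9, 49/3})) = {-89/4, -9/4, -9/22, -4/25, -5/59, -3/80, 6, 9, 49/3, 2*E}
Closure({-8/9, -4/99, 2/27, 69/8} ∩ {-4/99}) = {-4/99}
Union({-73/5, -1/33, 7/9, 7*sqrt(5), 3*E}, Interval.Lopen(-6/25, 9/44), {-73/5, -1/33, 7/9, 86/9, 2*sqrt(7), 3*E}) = Union({-73/5, 7/9, 86/9, 7*sqrt(5), 2*sqrt(7), 3*E}, Interval.Lopen(-6/25, 9/44))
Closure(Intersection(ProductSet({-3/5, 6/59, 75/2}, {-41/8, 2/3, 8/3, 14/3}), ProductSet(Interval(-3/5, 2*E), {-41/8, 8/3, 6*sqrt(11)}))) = ProductSet({-3/5, 6/59}, {-41/8, 8/3})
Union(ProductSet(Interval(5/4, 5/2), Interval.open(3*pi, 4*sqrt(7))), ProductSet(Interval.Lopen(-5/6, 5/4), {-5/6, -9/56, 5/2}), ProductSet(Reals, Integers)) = Union(ProductSet(Interval.Lopen(-5/6, 5/4), {-5/6, -9/56, 5/2}), ProductSet(Interval(5/4, 5/2), Interval.open(3*pi, 4*sqrt(7))), ProductSet(Reals, Integers))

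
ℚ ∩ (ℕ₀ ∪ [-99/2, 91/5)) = ℕ₀ ∪ (ℚ ∩ [-99/2, 91/5))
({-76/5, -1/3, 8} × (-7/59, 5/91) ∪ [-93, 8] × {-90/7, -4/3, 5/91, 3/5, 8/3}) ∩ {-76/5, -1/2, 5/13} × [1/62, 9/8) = ({-76/5} × [1/62, 5/91)) ∪ ({-76/5, -1/2, 5/13} × {5/91, 3/5})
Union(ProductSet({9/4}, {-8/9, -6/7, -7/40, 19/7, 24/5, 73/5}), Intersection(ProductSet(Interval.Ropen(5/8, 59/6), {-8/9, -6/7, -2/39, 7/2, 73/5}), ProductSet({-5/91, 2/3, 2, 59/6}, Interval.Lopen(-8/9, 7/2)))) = Union(ProductSet({9/4}, {-8/9, -6/7, -7/40, 19/7, 24/5, 73/5}), ProductSet({2/3, 2}, {-6/7, -2/39, 7/2}))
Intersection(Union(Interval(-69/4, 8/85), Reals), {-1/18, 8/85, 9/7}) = {-1/18, 8/85, 9/7}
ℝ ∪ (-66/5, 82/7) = (-∞, ∞)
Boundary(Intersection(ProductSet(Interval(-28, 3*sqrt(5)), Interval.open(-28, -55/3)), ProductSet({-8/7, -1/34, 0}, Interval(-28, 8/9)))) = ProductSet({-8/7, -1/34, 0}, Interval(-28, -55/3))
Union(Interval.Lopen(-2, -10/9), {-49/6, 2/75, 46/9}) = Union({-49/6, 2/75, 46/9}, Interval.Lopen(-2, -10/9))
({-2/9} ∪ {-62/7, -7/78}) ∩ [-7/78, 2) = {-7/78}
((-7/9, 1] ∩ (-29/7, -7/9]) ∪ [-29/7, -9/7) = [-29/7, -9/7)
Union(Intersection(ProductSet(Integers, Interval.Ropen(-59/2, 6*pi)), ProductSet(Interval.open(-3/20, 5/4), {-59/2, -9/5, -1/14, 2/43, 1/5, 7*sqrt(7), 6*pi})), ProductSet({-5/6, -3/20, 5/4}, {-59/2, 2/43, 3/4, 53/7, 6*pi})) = Union(ProductSet({-5/6, -3/20, 5/4}, {-59/2, 2/43, 3/4, 53/7, 6*pi}), ProductSet(Range(0, 2, 1), {-59/2, -9/5, -1/14, 2/43, 1/5, 7*sqrt(7)}))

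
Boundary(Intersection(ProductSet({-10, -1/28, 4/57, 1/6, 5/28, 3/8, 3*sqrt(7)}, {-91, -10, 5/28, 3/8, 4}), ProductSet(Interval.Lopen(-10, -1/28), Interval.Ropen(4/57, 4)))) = ProductSet({-1/28}, {5/28, 3/8})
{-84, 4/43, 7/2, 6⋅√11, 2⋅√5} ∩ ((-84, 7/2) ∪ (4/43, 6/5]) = {4/43}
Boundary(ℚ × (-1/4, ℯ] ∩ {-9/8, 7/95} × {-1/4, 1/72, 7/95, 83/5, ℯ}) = {-9/8, 7/95} × {1/72, 7/95, ℯ}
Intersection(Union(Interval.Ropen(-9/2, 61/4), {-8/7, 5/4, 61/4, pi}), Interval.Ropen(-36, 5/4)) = Interval.Ropen(-9/2, 5/4)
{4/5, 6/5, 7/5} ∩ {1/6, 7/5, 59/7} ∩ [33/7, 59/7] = ∅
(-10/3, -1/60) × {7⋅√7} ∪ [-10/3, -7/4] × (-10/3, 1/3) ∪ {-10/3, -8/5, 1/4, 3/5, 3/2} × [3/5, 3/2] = ([-10/3, -7/4] × (-10/3, 1/3)) ∪ ({-10/3, -8/5, 1/4, 3/5, 3/2} × [3/5, 3/2]) ∪ ((-10/3, -1/60) × {7⋅√7})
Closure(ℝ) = ℝ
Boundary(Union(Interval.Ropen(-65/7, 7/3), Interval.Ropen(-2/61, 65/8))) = {-65/7, 65/8}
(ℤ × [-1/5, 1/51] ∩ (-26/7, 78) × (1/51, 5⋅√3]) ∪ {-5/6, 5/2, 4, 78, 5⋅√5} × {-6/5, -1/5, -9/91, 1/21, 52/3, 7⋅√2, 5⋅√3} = {-5/6, 5/2, 4, 78, 5⋅√5} × {-6/5, -1/5, -9/91, 1/21, 52/3, 7⋅√2, 5⋅√3}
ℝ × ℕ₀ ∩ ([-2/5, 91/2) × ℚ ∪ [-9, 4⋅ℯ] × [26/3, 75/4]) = ([-2/5, 91/2) × ℕ₀) ∪ ([-9, 4⋅ℯ] × {9, 10, …, 18})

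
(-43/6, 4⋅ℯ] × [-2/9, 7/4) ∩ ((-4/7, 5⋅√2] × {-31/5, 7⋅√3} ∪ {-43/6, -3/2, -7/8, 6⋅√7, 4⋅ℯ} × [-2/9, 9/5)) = {-3/2, -7/8, 4⋅ℯ} × [-2/9, 7/4)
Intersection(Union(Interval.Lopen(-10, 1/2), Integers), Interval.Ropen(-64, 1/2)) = Union(Interval.Ropen(-10, 1/2), Range(-64, 1, 1))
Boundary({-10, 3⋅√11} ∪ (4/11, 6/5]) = {-10, 4/11, 6/5, 3⋅√11}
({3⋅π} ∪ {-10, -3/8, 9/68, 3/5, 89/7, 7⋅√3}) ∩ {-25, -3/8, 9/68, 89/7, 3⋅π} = {-3/8, 9/68, 89/7, 3⋅π}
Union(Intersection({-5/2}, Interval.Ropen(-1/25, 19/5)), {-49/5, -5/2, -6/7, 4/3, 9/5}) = {-49/5, -5/2, -6/7, 4/3, 9/5}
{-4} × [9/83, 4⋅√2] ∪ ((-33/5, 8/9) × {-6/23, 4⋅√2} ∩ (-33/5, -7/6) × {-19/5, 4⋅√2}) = ({-4} × [9/83, 4⋅√2]) ∪ ((-33/5, -7/6) × {4⋅√2})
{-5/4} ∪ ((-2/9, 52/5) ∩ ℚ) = {-5/4} ∪ (ℚ ∩ (-2/9, 52/5))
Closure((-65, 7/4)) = [-65, 7/4]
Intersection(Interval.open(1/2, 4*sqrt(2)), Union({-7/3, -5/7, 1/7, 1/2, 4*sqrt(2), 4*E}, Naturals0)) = Range(1, 6, 1)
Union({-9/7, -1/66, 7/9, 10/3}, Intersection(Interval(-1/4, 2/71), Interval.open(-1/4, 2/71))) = Union({-9/7, 7/9, 10/3}, Interval.open(-1/4, 2/71))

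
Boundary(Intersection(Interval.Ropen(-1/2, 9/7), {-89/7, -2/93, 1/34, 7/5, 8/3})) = {-2/93, 1/34}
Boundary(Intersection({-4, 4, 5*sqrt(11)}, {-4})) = {-4}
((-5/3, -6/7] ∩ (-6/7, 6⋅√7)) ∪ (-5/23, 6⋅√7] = (-5/23, 6⋅√7]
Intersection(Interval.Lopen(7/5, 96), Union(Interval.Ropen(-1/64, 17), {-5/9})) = Interval.open(7/5, 17)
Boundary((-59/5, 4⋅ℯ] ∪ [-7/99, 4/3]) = {-59/5, 4⋅ℯ}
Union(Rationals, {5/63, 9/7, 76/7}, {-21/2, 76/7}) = Rationals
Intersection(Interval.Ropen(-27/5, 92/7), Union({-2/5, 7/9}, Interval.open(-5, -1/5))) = Union({7/9}, Interval.open(-5, -1/5))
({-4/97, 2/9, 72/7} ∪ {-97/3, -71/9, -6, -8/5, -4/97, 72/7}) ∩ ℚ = {-97/3, -71/9, -6, -8/5, -4/97, 2/9, 72/7}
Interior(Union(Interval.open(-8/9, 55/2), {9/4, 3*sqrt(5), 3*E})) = Interval.open(-8/9, 55/2)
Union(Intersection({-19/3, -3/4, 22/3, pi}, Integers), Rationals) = Rationals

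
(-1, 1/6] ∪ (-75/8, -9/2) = (-75/8, -9/2) ∪ (-1, 1/6]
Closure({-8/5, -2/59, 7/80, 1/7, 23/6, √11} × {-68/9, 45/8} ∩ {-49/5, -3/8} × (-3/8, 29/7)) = ∅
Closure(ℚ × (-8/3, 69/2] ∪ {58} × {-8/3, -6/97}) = ℝ × [-8/3, 69/2]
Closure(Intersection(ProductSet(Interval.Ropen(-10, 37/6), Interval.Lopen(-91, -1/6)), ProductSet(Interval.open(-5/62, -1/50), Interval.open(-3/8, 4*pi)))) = Union(ProductSet({-5/62, -1/50}, Interval(-3/8, -1/6)), ProductSet(Interval(-5/62, -1/50), {-3/8, -1/6}), ProductSet(Interval.open(-5/62, -1/50), Interval.Lopen(-3/8, -1/6)))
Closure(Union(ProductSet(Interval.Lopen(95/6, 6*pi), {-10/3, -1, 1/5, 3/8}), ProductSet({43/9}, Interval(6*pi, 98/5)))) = Union(ProductSet({43/9}, Interval(6*pi, 98/5)), ProductSet(Interval(95/6, 6*pi), {-10/3, -1, 1/5, 3/8}))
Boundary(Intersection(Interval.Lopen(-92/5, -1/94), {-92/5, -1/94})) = {-1/94}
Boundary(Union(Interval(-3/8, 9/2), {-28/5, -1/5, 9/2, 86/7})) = {-28/5, -3/8, 9/2, 86/7}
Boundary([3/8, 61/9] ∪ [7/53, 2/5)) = {7/53, 61/9}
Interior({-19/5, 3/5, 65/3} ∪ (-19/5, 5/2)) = (-19/5, 5/2)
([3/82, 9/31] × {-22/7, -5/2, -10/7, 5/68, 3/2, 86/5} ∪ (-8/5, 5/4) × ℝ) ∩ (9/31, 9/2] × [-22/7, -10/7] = (9/31, 5/4) × [-22/7, -10/7]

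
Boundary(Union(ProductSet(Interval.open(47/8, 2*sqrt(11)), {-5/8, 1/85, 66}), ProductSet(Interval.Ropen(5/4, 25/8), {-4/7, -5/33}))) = Union(ProductSet(Interval(5/4, 25/8), {-4/7, -5/33}), ProductSet(Interval(47/8, 2*sqrt(11)), {-5/8, 1/85, 66}))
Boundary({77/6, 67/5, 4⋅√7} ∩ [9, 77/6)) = {4⋅√7}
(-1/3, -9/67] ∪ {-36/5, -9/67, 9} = {-36/5, 9} ∪ (-1/3, -9/67]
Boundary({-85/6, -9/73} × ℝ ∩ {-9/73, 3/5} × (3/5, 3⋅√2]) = {-9/73} × [3/5, 3⋅√2]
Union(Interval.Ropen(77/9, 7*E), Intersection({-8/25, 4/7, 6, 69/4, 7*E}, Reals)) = Union({-8/25, 4/7, 6}, Interval(77/9, 7*E))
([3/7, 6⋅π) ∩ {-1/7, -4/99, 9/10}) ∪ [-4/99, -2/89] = [-4/99, -2/89] ∪ {9/10}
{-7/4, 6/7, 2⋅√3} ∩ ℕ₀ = ∅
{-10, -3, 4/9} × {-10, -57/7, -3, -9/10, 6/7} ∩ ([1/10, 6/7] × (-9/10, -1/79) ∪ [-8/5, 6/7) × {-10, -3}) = {4/9} × {-10, -3}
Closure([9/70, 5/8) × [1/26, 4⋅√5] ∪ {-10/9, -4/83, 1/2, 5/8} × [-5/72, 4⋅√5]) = ({-10/9, -4/83, 1/2, 5/8} × [-5/72, 4⋅√5]) ∪ ([9/70, 5/8] × [1/26, 4⋅√5])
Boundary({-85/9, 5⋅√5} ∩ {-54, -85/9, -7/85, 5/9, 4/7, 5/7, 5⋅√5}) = {-85/9, 5⋅√5}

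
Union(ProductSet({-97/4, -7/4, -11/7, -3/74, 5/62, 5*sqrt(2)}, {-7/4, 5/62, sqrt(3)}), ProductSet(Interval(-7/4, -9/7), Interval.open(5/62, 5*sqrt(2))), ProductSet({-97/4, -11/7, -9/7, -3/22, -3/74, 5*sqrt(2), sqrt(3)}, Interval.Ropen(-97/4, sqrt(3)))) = Union(ProductSet({-97/4, -7/4, -11/7, -3/74, 5/62, 5*sqrt(2)}, {-7/4, 5/62, sqrt(3)}), ProductSet({-97/4, -11/7, -9/7, -3/22, -3/74, 5*sqrt(2), sqrt(3)}, Interval.Ropen(-97/4, sqrt(3))), ProductSet(Interval(-7/4, -9/7), Interval.open(5/62, 5*sqrt(2))))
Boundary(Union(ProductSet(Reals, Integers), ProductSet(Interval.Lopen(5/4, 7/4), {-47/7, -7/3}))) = Union(ProductSet(Interval(5/4, 7/4), {-47/7, -7/3}), ProductSet(Reals, Integers))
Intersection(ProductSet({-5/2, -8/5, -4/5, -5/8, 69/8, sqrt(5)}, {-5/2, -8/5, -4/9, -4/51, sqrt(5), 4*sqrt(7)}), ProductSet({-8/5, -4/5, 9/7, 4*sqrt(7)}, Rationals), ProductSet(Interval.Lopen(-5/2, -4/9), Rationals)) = ProductSet({-8/5, -4/5}, {-5/2, -8/5, -4/9, -4/51})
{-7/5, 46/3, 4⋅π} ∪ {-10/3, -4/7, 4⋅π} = {-10/3, -7/5, -4/7, 46/3, 4⋅π}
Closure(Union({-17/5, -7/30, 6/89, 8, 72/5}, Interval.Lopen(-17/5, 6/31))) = Union({8, 72/5}, Interval(-17/5, 6/31))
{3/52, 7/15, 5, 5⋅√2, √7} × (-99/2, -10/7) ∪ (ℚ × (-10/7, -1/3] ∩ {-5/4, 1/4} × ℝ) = ({-5/4, 1/4} × (-10/7, -1/3]) ∪ ({3/52, 7/15, 5, 5⋅√2, √7} × (-99/2, -10/7))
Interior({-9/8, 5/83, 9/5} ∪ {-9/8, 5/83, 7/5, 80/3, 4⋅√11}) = ∅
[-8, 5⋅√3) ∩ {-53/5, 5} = {5}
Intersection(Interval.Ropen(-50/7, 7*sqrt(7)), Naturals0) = Range(0, 19, 1)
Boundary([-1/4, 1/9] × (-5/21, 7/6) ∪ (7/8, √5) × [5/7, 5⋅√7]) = ({-1/4, 1/9} × [-5/21, 7/6]) ∪ ([-1/4, 1/9] × {-5/21, 7/6}) ∪ ({7/8, √5} × [5/7, 5⋅√7]) ∪ ([7/8, √5] × {5/7, 5⋅√7})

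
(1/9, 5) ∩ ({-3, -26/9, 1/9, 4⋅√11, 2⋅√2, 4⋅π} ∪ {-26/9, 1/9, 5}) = {2⋅√2}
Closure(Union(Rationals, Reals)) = Reals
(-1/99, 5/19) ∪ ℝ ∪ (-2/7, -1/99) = (-∞, ∞)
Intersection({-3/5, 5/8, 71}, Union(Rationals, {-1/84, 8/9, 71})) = {-3/5, 5/8, 71}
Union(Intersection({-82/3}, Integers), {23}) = {23}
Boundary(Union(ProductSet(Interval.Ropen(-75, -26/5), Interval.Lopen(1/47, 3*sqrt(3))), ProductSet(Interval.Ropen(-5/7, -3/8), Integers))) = Union(ProductSet({-75, -26/5}, Interval(1/47, 3*sqrt(3))), ProductSet(Interval(-75, -26/5), {1/47, 3*sqrt(3)}), ProductSet(Interval(-5/7, -3/8), Integers))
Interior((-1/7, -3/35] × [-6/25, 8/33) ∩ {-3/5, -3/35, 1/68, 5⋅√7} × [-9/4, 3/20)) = ∅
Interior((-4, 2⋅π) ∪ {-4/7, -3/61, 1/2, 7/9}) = (-4, 2⋅π)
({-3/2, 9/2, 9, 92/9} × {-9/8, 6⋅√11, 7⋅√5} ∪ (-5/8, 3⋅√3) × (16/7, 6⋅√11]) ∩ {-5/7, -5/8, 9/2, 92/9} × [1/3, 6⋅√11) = ({9/2, 92/9} × {7⋅√5}) ∪ ({9/2} × (16/7, 6⋅√11))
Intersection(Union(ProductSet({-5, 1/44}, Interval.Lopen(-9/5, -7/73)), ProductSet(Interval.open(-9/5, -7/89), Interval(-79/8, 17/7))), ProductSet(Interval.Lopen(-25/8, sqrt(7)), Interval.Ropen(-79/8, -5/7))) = Union(ProductSet({1/44}, Interval.open(-9/5, -5/7)), ProductSet(Interval.open(-9/5, -7/89), Interval.Ropen(-79/8, -5/7)))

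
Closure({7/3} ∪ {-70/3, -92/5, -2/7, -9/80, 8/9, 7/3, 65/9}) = {-70/3, -92/5, -2/7, -9/80, 8/9, 7/3, 65/9}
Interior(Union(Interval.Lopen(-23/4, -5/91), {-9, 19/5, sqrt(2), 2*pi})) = Interval.open(-23/4, -5/91)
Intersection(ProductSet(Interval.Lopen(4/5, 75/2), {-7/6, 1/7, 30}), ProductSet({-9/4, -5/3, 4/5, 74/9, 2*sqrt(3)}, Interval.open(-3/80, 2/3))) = ProductSet({74/9, 2*sqrt(3)}, {1/7})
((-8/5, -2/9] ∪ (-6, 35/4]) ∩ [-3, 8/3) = [-3, 8/3)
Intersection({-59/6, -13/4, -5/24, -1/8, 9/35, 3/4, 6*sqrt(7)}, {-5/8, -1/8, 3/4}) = {-1/8, 3/4}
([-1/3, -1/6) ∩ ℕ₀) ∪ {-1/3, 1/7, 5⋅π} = {-1/3, 1/7, 5⋅π}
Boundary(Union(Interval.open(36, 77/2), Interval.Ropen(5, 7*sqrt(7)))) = {5, 36, 77/2, 7*sqrt(7)}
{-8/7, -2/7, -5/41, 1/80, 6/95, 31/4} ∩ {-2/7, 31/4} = {-2/7, 31/4}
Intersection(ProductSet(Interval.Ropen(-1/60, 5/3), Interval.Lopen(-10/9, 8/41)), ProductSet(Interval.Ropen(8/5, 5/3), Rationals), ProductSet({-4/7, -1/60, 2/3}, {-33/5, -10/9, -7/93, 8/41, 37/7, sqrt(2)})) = EmptySet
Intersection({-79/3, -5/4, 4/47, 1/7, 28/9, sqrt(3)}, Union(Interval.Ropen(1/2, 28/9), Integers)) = {sqrt(3)}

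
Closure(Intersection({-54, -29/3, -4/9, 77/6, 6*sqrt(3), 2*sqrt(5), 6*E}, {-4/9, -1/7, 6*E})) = {-4/9, 6*E}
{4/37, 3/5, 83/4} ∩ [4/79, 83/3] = {4/37, 3/5, 83/4}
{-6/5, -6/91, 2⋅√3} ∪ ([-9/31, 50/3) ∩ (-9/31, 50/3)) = {-6/5} ∪ (-9/31, 50/3)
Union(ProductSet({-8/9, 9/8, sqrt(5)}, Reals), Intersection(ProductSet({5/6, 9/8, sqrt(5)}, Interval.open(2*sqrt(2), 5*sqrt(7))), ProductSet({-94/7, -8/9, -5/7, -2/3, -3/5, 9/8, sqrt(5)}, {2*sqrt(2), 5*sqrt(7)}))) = ProductSet({-8/9, 9/8, sqrt(5)}, Reals)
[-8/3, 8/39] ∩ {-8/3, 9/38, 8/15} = {-8/3}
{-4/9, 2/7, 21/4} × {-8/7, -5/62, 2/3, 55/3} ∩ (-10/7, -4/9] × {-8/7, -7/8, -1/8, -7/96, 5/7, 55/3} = {-4/9} × {-8/7, 55/3}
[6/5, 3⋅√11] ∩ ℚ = ℚ ∩ [6/5, 3⋅√11]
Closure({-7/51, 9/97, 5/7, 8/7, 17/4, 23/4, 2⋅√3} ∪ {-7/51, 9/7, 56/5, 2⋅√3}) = {-7/51, 9/97, 5/7, 8/7, 9/7, 17/4, 23/4, 56/5, 2⋅√3}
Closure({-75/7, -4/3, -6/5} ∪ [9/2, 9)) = {-75/7, -4/3, -6/5} ∪ [9/2, 9]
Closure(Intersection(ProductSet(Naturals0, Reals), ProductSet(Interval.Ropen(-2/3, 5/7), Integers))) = ProductSet(Range(0, 1, 1), Integers)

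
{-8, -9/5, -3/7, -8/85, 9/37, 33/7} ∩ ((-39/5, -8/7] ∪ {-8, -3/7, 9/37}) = {-8, -9/5, -3/7, 9/37}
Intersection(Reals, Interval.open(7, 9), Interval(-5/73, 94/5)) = Interval.open(7, 9)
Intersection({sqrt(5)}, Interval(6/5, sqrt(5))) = {sqrt(5)}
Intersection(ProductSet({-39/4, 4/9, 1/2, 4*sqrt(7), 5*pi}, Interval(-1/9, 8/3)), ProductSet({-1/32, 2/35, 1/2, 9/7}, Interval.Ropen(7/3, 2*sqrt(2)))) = ProductSet({1/2}, Interval(7/3, 8/3))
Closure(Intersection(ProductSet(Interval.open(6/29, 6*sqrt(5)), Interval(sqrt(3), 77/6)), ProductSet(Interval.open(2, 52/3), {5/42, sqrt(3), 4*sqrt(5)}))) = ProductSet(Interval(2, 6*sqrt(5)), {sqrt(3), 4*sqrt(5)})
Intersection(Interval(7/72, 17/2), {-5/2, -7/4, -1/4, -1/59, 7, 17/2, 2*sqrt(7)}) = {7, 17/2, 2*sqrt(7)}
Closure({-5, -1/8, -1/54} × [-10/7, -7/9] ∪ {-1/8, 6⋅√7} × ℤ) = ({-1/8, 6⋅√7} × ℤ) ∪ ({-5, -1/8, -1/54} × [-10/7, -7/9])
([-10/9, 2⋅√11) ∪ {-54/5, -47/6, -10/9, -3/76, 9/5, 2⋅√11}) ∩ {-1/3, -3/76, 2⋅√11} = {-1/3, -3/76, 2⋅√11}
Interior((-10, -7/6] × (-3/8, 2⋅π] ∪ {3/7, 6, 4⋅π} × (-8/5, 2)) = (-10, -7/6) × (-3/8, 2⋅π)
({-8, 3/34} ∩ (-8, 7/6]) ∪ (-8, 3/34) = (-8, 3/34]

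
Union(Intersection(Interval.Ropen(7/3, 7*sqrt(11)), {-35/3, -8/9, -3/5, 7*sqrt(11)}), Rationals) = Rationals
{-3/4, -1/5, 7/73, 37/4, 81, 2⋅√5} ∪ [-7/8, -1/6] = [-7/8, -1/6] ∪ {7/73, 37/4, 81, 2⋅√5}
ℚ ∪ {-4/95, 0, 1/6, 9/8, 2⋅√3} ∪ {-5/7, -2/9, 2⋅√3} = ℚ ∪ {2⋅√3}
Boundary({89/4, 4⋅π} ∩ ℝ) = {89/4, 4⋅π}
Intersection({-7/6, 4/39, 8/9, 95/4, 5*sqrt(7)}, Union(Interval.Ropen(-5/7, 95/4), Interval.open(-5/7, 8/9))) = {4/39, 8/9, 5*sqrt(7)}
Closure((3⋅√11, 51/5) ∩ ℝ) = [3⋅√11, 51/5]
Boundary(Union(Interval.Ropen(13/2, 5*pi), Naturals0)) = Union(Complement(Naturals0, Interval.open(13/2, 5*pi)), {13/2, 5*pi})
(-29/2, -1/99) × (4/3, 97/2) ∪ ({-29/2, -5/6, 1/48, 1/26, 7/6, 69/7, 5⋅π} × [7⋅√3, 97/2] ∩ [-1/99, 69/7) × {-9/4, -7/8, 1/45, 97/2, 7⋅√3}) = ((-29/2, -1/99) × (4/3, 97/2)) ∪ ({1/48, 1/26, 7/6} × {97/2, 7⋅√3})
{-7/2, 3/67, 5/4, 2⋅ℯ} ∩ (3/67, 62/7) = {5/4, 2⋅ℯ}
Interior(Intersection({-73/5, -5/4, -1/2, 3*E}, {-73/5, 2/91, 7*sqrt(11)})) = EmptySet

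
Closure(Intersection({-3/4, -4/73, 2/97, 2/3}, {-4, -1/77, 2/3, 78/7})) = {2/3}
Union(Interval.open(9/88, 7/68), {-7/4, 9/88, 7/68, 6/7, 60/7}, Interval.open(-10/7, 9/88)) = Union({-7/4, 6/7, 60/7}, Interval.Lopen(-10/7, 7/68))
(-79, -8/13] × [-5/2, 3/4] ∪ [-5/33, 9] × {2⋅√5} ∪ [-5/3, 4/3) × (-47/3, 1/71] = ((-79, -8/13] × [-5/2, 3/4]) ∪ ([-5/3, 4/3) × (-47/3, 1/71]) ∪ ([-5/33, 9] × {2⋅√5})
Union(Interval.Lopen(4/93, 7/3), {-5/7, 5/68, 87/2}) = Union({-5/7, 87/2}, Interval.Lopen(4/93, 7/3))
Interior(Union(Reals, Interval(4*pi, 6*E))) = Interval(-oo, oo)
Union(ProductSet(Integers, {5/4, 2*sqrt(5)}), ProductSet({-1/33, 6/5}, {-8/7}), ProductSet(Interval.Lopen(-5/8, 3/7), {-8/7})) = Union(ProductSet(Integers, {5/4, 2*sqrt(5)}), ProductSet(Union({6/5}, Interval.Lopen(-5/8, 3/7)), {-8/7}))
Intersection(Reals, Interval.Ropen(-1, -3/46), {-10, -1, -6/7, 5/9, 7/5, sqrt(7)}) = {-1, -6/7}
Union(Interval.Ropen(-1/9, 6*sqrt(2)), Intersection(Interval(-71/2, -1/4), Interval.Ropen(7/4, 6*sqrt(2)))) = Interval.Ropen(-1/9, 6*sqrt(2))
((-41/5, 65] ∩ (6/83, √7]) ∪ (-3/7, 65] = (-3/7, 65]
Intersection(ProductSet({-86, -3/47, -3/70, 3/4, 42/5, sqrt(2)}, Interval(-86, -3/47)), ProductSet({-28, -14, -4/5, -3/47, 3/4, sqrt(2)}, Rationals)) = ProductSet({-3/47, 3/4, sqrt(2)}, Intersection(Interval(-86, -3/47), Rationals))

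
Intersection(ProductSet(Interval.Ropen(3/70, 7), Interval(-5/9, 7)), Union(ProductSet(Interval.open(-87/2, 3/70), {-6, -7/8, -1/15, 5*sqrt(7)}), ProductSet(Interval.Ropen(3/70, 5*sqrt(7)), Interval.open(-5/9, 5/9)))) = ProductSet(Interval.Ropen(3/70, 7), Interval.open(-5/9, 5/9))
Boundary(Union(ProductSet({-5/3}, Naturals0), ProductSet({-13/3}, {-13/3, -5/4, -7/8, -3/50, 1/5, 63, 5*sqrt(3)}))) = Union(ProductSet({-13/3}, {-13/3, -5/4, -7/8, -3/50, 1/5, 63, 5*sqrt(3)}), ProductSet({-5/3}, Naturals0))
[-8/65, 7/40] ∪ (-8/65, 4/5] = [-8/65, 4/5]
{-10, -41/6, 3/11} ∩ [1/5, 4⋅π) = {3/11}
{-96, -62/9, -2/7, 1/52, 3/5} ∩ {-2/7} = {-2/7}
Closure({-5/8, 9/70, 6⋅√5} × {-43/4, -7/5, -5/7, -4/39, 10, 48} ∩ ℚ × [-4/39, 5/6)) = {-5/8, 9/70} × {-4/39}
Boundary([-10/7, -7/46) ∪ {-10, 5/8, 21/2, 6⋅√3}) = {-10, -10/7, -7/46, 5/8, 21/2, 6⋅√3}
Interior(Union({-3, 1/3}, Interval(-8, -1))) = Interval.open(-8, -1)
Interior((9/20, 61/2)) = (9/20, 61/2)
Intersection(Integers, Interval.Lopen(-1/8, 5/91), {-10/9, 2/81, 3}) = EmptySet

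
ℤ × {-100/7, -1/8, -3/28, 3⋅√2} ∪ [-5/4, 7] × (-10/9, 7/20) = (ℤ × {-100/7, -1/8, -3/28, 3⋅√2}) ∪ ([-5/4, 7] × (-10/9, 7/20))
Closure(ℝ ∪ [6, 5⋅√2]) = (-∞, ∞)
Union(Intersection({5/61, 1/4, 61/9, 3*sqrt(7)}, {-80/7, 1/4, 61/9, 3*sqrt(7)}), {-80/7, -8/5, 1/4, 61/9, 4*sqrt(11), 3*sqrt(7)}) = {-80/7, -8/5, 1/4, 61/9, 4*sqrt(11), 3*sqrt(7)}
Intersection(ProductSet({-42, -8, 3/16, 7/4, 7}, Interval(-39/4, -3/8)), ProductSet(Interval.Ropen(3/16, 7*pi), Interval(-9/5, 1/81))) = ProductSet({3/16, 7/4, 7}, Interval(-9/5, -3/8))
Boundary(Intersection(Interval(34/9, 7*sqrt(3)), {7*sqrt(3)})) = {7*sqrt(3)}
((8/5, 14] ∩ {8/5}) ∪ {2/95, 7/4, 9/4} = {2/95, 7/4, 9/4}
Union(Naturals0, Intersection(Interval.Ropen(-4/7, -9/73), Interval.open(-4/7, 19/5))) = Union(Interval.open(-4/7, -9/73), Naturals0)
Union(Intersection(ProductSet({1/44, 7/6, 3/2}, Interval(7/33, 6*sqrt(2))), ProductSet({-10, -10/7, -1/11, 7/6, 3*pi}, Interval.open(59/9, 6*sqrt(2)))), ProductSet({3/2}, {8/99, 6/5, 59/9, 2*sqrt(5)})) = Union(ProductSet({7/6}, Interval.open(59/9, 6*sqrt(2))), ProductSet({3/2}, {8/99, 6/5, 59/9, 2*sqrt(5)}))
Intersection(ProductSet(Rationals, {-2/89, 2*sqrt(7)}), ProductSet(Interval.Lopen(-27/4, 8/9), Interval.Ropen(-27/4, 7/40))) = ProductSet(Intersection(Interval.Lopen(-27/4, 8/9), Rationals), {-2/89})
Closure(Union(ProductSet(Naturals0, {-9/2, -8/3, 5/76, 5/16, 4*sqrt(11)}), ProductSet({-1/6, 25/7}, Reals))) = Union(ProductSet({-1/6, 25/7}, Reals), ProductSet(Naturals0, {-9/2, -8/3, 5/76, 5/16, 4*sqrt(11)}))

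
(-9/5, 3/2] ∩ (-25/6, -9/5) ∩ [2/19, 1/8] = ∅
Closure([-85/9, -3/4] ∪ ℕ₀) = [-85/9, -3/4] ∪ ℕ₀ ∪ (ℕ₀ \ (-85/9, -3/4))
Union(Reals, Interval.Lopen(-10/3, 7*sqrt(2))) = Interval(-oo, oo)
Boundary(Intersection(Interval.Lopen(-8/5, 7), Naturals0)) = Range(0, 8, 1)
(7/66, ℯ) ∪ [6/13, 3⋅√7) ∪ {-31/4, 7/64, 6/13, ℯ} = {-31/4} ∪ (7/66, 3⋅√7)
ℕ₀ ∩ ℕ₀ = ℕ₀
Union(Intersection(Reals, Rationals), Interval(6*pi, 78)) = Union(Interval(6*pi, 78), Rationals)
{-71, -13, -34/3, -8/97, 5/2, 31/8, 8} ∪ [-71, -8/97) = [-71, -8/97] ∪ {5/2, 31/8, 8}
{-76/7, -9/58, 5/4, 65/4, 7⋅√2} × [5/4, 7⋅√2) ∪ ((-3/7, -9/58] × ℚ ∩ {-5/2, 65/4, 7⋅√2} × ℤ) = {-76/7, -9/58, 5/4, 65/4, 7⋅√2} × [5/4, 7⋅√2)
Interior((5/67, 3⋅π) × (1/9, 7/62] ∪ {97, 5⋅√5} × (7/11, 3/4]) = (5/67, 3⋅π) × (1/9, 7/62)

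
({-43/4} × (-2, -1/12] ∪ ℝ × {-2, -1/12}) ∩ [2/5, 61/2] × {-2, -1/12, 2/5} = [2/5, 61/2] × {-2, -1/12}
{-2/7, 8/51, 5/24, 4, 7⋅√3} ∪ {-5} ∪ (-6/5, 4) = {-5, 7⋅√3} ∪ (-6/5, 4]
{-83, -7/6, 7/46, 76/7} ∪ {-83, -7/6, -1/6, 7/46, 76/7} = {-83, -7/6, -1/6, 7/46, 76/7}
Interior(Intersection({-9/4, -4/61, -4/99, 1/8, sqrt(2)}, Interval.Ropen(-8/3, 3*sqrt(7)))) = EmptySet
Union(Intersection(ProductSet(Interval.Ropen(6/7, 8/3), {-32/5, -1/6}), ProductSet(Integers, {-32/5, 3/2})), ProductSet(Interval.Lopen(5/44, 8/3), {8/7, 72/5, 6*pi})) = Union(ProductSet(Interval.Lopen(5/44, 8/3), {8/7, 72/5, 6*pi}), ProductSet(Range(1, 3, 1), {-32/5}))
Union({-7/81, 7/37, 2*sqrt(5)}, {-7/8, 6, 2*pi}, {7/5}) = {-7/8, -7/81, 7/37, 7/5, 6, 2*sqrt(5), 2*pi}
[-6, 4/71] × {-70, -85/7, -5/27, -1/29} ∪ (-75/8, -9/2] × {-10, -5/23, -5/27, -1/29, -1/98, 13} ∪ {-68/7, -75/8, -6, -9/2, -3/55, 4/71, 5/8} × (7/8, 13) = ([-6, 4/71] × {-70, -85/7, -5/27, -1/29}) ∪ ((-75/8, -9/2] × {-10, -5/23, -5/27, -1/29, -1/98, 13}) ∪ ({-68/7, -75/8, -6, -9/2, -3/55, 4/71, 5/8} × (7/8, 13))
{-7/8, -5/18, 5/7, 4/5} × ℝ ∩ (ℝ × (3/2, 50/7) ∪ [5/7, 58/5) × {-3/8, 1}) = ({5/7, 4/5} × {-3/8, 1}) ∪ ({-7/8, -5/18, 5/7, 4/5} × (3/2, 50/7))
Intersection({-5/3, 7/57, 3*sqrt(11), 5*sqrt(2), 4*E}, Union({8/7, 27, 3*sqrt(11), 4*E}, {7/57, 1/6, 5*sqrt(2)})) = {7/57, 3*sqrt(11), 5*sqrt(2), 4*E}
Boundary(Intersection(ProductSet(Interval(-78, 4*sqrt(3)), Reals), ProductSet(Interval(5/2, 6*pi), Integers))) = ProductSet(Interval(5/2, 4*sqrt(3)), Integers)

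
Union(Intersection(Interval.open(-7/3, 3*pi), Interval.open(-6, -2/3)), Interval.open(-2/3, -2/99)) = Union(Interval.open(-7/3, -2/3), Interval.open(-2/3, -2/99))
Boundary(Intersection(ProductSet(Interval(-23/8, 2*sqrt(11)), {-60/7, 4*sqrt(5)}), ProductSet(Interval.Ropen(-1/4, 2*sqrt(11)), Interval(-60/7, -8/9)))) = ProductSet(Interval(-1/4, 2*sqrt(11)), {-60/7})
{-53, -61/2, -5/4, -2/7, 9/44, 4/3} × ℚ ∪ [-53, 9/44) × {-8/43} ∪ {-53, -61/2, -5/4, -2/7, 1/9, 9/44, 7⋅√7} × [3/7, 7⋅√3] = ([-53, 9/44) × {-8/43}) ∪ ({-53, -61/2, -5/4, -2/7, 9/44, 4/3} × ℚ) ∪ ({-53, -61/2, -5/4, -2/7, 1/9, 9/44, 7⋅√7} × [3/7, 7⋅√3])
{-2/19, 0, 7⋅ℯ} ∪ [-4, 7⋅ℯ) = [-4, 7⋅ℯ]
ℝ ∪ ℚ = ℝ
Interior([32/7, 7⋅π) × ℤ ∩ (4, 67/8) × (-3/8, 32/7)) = ∅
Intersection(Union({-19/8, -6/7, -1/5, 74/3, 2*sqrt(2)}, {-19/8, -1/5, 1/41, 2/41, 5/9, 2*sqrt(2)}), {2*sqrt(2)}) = {2*sqrt(2)}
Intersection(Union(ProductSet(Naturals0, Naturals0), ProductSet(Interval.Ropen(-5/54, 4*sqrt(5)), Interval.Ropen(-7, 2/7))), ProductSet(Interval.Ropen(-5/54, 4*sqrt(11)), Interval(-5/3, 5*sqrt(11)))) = Union(ProductSet(Interval.Ropen(-5/54, 4*sqrt(5)), Interval.Ropen(-5/3, 2/7)), ProductSet(Range(0, 14, 1), Range(0, 17, 1)))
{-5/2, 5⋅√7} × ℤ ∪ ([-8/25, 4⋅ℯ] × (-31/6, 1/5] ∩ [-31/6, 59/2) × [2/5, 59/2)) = {-5/2, 5⋅√7} × ℤ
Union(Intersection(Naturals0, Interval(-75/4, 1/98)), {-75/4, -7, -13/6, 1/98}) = Union({-75/4, -7, -13/6, 1/98}, Range(0, 1, 1))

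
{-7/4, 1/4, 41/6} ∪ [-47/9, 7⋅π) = [-47/9, 7⋅π)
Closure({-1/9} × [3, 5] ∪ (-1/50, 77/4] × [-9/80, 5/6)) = ({-1/9} × [3, 5]) ∪ ({-1/50, 77/4} × [-9/80, 5/6]) ∪ ([-1/50, 77/4] × {-9/80, 5/6}) ∪ ((-1/50, 77/4] × [-9/80, 5/6))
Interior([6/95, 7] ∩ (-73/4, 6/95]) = ∅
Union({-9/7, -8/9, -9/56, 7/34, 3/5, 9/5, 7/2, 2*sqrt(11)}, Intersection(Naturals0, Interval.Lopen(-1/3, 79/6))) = Union({-9/7, -8/9, -9/56, 7/34, 3/5, 9/5, 7/2, 2*sqrt(11)}, Range(0, 14, 1))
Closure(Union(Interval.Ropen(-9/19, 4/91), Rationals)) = Union(Interval(-oo, oo), Rationals)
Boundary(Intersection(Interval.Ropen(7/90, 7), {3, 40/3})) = {3}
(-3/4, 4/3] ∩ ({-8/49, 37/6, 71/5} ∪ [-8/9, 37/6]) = (-3/4, 4/3]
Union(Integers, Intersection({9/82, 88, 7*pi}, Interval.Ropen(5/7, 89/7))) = Integers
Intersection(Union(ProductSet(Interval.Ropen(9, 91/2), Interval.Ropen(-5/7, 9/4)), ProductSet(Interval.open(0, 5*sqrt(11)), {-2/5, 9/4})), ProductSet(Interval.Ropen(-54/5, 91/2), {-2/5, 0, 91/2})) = Union(ProductSet(Interval.open(0, 5*sqrt(11)), {-2/5}), ProductSet(Interval.Ropen(9, 91/2), {-2/5, 0}))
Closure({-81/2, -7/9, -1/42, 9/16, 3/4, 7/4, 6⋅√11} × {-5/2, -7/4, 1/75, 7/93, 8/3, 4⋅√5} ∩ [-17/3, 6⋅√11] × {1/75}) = {-7/9, -1/42, 9/16, 3/4, 7/4, 6⋅√11} × {1/75}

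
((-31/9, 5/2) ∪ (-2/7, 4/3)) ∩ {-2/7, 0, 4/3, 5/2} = {-2/7, 0, 4/3}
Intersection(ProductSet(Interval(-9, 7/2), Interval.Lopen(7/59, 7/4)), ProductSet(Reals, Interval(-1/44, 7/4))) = ProductSet(Interval(-9, 7/2), Interval.Lopen(7/59, 7/4))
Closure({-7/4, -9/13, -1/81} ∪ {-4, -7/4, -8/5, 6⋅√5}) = {-4, -7/4, -8/5, -9/13, -1/81, 6⋅√5}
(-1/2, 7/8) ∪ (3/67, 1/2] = (-1/2, 7/8)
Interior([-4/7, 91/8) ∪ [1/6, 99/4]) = (-4/7, 99/4)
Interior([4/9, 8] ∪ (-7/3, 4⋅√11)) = (-7/3, 4⋅√11)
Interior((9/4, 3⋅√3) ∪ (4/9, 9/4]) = (4/9, 3⋅√3)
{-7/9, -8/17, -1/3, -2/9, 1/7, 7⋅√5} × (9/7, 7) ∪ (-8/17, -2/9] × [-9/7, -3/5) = ((-8/17, -2/9] × [-9/7, -3/5)) ∪ ({-7/9, -8/17, -1/3, -2/9, 1/7, 7⋅√5} × (9/7, 7))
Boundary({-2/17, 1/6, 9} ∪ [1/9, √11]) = {-2/17, 1/9, 9, √11}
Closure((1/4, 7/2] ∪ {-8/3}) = {-8/3} ∪ [1/4, 7/2]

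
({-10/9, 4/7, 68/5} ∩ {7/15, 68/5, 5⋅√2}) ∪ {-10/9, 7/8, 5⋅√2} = {-10/9, 7/8, 68/5, 5⋅√2}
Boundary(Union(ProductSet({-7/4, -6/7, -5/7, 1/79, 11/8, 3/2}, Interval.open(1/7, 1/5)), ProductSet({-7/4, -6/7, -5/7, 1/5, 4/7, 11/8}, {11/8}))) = Union(ProductSet({-7/4, -6/7, -5/7, 1/79, 11/8, 3/2}, Interval(1/7, 1/5)), ProductSet({-7/4, -6/7, -5/7, 1/5, 4/7, 11/8}, {11/8}))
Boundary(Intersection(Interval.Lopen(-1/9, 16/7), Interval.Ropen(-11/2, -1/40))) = {-1/9, -1/40}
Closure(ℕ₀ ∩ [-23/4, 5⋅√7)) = {0, 1, …, 13}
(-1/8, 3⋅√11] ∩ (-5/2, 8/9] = (-1/8, 8/9]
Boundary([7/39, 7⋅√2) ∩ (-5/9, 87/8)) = {7/39, 7⋅√2}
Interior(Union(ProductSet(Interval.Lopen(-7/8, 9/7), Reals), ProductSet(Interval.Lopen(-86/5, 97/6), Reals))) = ProductSet(Interval.open(-86/5, 97/6), Reals)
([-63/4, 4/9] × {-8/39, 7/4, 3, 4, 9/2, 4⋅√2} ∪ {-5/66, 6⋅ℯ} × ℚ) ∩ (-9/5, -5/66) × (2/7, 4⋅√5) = (-9/5, -5/66) × {7/4, 3, 4, 9/2, 4⋅√2}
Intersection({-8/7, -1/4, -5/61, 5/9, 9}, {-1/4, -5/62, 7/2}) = {-1/4}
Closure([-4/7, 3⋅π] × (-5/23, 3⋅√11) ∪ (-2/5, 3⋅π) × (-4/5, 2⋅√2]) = ([-2/5, 3⋅π] × {-4/5}) ∪ ({-2/5, 3⋅π} × [-4/5, -5/23]) ∪ ({3⋅π} × [-4/5, 2⋅√2]) ∪ ({-4/7, 3⋅π} × [-5/23, 3⋅√11]) ∪ ([-4/7, 3⋅π] × (-5/23, 3⋅√11]) ∪ ((-2/5, 3⋅π) × (-4/5, 2⋅√2]) ∪ (([-4/7, -2/5] ∪ {3⋅π}) × {-5/23, 3⋅√11})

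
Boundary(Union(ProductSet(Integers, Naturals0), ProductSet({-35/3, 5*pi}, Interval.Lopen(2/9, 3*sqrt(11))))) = Union(ProductSet({-35/3, 5*pi}, Interval(2/9, 3*sqrt(11))), ProductSet(Integers, Naturals0))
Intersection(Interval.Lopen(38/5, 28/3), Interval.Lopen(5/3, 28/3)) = Interval.Lopen(38/5, 28/3)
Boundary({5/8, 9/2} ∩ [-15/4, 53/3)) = {5/8, 9/2}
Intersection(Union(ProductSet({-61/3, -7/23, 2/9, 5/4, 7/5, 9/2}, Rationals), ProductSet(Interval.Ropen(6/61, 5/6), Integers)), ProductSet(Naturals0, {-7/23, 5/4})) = EmptySet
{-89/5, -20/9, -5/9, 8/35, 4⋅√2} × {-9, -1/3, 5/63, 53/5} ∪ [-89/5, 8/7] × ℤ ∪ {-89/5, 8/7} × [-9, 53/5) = ([-89/5, 8/7] × ℤ) ∪ ({-89/5, 8/7} × [-9, 53/5)) ∪ ({-89/5, -20/9, -5/9, 8/35, 4⋅√2} × {-9, -1/3, 5/63, 53/5})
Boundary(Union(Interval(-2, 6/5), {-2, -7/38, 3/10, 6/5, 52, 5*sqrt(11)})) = {-2, 6/5, 52, 5*sqrt(11)}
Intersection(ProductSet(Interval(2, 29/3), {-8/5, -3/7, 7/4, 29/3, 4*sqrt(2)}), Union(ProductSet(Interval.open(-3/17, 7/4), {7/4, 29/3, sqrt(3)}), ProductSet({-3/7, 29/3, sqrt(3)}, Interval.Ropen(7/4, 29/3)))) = ProductSet({29/3}, {7/4, 4*sqrt(2)})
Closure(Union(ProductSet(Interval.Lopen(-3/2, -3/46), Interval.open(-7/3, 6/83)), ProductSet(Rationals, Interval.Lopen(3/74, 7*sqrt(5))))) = Union(ProductSet({-3/2, -3/46}, Interval(-7/3, 6/83)), ProductSet(Interval(-3/2, -3/46), {-7/3, 6/83}), ProductSet(Interval.Lopen(-3/2, -3/46), Interval.open(-7/3, 6/83)), ProductSet(Rationals, Interval.Lopen(3/74, 7*sqrt(5))), ProductSet(Reals, Interval(6/83, 7*sqrt(5))), ProductSet(Union(Interval(-oo, -3/2), Interval(-3/46, oo)), Interval(3/74, 7*sqrt(5))))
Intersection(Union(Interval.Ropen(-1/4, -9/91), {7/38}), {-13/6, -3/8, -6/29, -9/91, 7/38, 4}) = {-6/29, 7/38}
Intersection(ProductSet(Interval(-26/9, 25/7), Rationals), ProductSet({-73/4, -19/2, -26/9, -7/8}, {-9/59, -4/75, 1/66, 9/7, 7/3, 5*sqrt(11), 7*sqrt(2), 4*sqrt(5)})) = ProductSet({-26/9, -7/8}, {-9/59, -4/75, 1/66, 9/7, 7/3})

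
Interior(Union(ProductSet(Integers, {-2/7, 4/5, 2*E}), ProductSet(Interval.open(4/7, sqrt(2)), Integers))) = EmptySet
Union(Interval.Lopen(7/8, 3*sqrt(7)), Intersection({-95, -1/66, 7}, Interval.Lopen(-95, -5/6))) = Interval.Lopen(7/8, 3*sqrt(7))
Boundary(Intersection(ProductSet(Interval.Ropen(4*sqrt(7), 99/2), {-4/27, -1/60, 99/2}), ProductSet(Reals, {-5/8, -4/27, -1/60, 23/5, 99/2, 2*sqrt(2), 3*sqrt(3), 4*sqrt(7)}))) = ProductSet(Interval(4*sqrt(7), 99/2), {-4/27, -1/60, 99/2})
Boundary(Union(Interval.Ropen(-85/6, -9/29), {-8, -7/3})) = {-85/6, -9/29}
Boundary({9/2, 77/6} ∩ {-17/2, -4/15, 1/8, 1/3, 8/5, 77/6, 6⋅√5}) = {77/6}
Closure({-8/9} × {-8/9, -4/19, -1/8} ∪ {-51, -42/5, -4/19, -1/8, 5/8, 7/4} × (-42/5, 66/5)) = ({-8/9} × {-8/9, -4/19, -1/8}) ∪ ({-51, -42/5, -4/19, -1/8, 5/8, 7/4} × [-42/5, 66/5])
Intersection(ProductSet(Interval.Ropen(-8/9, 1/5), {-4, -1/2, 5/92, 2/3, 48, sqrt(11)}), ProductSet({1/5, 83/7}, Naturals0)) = EmptySet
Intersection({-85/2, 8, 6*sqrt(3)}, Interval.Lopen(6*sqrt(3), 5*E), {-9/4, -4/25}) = EmptySet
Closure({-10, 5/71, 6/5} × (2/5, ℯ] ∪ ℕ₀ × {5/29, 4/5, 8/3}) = (ℕ₀ × {5/29, 4/5, 8/3}) ∪ ({-10, 5/71, 6/5} × [2/5, ℯ])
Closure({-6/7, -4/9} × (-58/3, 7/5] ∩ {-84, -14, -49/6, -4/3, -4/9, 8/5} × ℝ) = {-4/9} × [-58/3, 7/5]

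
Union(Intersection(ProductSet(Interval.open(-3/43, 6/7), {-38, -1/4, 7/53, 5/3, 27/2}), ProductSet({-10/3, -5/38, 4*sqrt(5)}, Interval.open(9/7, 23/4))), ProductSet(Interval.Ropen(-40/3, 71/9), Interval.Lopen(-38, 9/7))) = ProductSet(Interval.Ropen(-40/3, 71/9), Interval.Lopen(-38, 9/7))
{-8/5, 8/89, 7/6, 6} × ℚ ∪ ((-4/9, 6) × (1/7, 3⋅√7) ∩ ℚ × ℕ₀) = ({-8/5, 8/89, 7/6, 6} × ℚ) ∪ ((ℚ ∩ (-4/9, 6)) × {1, 2, …, 7})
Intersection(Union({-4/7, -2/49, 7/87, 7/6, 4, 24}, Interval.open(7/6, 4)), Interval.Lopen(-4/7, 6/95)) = {-2/49}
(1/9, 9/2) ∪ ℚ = ℚ ∪ [1/9, 9/2]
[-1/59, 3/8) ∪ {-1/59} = [-1/59, 3/8)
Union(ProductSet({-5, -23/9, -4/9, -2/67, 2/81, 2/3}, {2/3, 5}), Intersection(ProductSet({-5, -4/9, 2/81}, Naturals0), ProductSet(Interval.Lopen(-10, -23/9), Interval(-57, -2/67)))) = ProductSet({-5, -23/9, -4/9, -2/67, 2/81, 2/3}, {2/3, 5})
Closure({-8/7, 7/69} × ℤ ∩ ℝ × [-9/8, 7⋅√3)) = {-8/7, 7/69} × {-1, 0, …, 12}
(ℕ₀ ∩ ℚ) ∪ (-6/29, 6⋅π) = (-6/29, 6⋅π) ∪ ℕ₀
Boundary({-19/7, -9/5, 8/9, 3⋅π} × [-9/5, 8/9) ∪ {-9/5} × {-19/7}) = ({-9/5} × {-19/7}) ∪ ({-19/7, -9/5, 8/9, 3⋅π} × [-9/5, 8/9])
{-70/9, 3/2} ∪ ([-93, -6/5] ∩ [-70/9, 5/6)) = [-70/9, -6/5] ∪ {3/2}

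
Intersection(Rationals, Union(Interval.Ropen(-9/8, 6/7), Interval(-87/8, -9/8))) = Intersection(Interval.Ropen(-87/8, 6/7), Rationals)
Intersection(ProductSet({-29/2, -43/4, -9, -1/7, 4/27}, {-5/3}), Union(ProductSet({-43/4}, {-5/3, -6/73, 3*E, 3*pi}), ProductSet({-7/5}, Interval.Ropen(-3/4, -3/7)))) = ProductSet({-43/4}, {-5/3})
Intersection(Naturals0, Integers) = Naturals0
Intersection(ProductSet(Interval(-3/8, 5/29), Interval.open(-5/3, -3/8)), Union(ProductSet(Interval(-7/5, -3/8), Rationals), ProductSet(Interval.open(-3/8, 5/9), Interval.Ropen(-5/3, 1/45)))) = Union(ProductSet({-3/8}, Intersection(Interval.open(-5/3, -3/8), Rationals)), ProductSet(Interval.Lopen(-3/8, 5/29), Interval.open(-5/3, -3/8)))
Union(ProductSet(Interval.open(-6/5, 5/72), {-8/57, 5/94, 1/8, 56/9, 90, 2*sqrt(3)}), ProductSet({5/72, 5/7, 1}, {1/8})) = Union(ProductSet({5/72, 5/7, 1}, {1/8}), ProductSet(Interval.open(-6/5, 5/72), {-8/57, 5/94, 1/8, 56/9, 90, 2*sqrt(3)}))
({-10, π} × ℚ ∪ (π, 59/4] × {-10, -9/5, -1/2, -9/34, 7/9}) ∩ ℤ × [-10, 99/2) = ({-10} × (ℚ ∩ [-10, 99/2))) ∪ ({4, 5, …, 14} × {-10, -9/5, -1/2, -9/34, 7/9})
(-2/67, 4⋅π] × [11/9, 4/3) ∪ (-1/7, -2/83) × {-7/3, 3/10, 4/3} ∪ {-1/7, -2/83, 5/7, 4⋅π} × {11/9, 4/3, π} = ((-1/7, -2/83) × {-7/3, 3/10, 4/3}) ∪ ({-1/7, -2/83, 5/7, 4⋅π} × {11/9, 4/3, π}) ∪ ((-2/67, 4⋅π] × [11/9, 4/3))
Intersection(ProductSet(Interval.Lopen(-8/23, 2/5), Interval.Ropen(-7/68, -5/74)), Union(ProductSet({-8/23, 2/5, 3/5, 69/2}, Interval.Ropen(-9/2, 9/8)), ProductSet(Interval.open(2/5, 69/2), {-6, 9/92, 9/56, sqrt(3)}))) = ProductSet({2/5}, Interval.Ropen(-7/68, -5/74))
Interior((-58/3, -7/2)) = (-58/3, -7/2)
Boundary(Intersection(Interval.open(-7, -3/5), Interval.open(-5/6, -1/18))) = {-5/6, -3/5}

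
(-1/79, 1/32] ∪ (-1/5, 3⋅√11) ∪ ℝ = (-∞, ∞)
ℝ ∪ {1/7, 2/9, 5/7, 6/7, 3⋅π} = ℝ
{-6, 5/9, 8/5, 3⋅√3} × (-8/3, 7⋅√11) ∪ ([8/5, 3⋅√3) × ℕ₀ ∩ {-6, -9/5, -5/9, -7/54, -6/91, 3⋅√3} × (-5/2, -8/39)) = {-6, 5/9, 8/5, 3⋅√3} × (-8/3, 7⋅√11)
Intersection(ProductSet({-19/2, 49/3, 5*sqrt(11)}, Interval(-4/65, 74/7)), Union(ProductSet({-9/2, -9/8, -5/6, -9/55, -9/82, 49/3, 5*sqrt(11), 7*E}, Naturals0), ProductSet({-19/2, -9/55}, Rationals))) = Union(ProductSet({-19/2}, Intersection(Interval(-4/65, 74/7), Rationals)), ProductSet({49/3, 5*sqrt(11)}, Range(0, 11, 1)))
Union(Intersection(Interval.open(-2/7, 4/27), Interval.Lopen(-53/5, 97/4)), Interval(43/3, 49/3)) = Union(Interval.open(-2/7, 4/27), Interval(43/3, 49/3))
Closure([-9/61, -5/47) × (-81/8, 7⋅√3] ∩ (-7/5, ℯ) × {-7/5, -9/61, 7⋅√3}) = [-9/61, -5/47] × {-7/5, -9/61, 7⋅√3}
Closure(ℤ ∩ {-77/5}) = ∅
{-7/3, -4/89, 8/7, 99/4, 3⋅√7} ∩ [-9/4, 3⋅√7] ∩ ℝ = {-4/89, 8/7, 3⋅√7}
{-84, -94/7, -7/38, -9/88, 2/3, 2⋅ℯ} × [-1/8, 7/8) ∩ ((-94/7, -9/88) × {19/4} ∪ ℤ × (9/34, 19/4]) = {-84} × (9/34, 7/8)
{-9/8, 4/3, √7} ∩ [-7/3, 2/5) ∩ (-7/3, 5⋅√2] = {-9/8}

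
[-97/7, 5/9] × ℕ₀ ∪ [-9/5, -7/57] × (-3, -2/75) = ([-97/7, 5/9] × ℕ₀) ∪ ([-9/5, -7/57] × (-3, -2/75))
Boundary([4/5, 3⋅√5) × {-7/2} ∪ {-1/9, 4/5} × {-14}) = ({-1/9, 4/5} × {-14}) ∪ ([4/5, 3⋅√5] × {-7/2})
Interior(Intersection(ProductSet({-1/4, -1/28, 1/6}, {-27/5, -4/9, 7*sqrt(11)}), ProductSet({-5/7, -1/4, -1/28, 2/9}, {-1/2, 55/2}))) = EmptySet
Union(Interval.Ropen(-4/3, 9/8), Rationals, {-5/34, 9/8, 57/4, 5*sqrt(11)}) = Union({5*sqrt(11)}, Interval(-4/3, 9/8), Rationals)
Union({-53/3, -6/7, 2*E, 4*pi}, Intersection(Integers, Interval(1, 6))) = Union({-53/3, -6/7, 2*E, 4*pi}, Range(1, 7, 1))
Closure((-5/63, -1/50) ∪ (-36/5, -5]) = [-36/5, -5] ∪ [-5/63, -1/50]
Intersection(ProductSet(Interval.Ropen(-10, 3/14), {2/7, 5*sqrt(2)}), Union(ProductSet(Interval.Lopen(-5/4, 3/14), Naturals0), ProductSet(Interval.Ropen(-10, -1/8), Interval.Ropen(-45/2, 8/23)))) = ProductSet(Interval.Ropen(-10, -1/8), {2/7})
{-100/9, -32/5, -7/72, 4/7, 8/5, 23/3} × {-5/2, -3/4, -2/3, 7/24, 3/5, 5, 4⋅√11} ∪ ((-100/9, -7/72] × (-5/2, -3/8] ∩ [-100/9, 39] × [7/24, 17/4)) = {-100/9, -32/5, -7/72, 4/7, 8/5, 23/3} × {-5/2, -3/4, -2/3, 7/24, 3/5, 5, 4⋅√11}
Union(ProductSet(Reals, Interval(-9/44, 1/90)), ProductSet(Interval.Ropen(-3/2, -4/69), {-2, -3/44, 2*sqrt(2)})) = Union(ProductSet(Interval.Ropen(-3/2, -4/69), {-2, -3/44, 2*sqrt(2)}), ProductSet(Reals, Interval(-9/44, 1/90)))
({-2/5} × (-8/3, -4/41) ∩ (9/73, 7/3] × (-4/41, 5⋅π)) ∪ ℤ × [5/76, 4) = ℤ × [5/76, 4)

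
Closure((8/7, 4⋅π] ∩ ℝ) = [8/7, 4⋅π]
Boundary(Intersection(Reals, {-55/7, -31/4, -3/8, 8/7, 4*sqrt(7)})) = {-55/7, -31/4, -3/8, 8/7, 4*sqrt(7)}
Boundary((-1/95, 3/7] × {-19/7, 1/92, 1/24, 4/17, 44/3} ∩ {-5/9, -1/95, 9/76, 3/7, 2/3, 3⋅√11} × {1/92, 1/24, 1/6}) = {9/76, 3/7} × {1/92, 1/24}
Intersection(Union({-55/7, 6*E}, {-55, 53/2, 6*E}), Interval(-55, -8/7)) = {-55, -55/7}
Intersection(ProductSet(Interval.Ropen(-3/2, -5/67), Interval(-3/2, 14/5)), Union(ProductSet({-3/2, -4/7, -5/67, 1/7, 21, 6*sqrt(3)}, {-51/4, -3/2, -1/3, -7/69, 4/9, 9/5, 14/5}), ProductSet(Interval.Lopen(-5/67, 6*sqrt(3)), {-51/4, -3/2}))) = ProductSet({-3/2, -4/7}, {-3/2, -1/3, -7/69, 4/9, 9/5, 14/5})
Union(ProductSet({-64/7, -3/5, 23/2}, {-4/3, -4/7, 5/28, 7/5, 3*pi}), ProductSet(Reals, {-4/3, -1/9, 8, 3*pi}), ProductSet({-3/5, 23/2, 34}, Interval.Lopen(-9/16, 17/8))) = Union(ProductSet({-64/7, -3/5, 23/2}, {-4/3, -4/7, 5/28, 7/5, 3*pi}), ProductSet({-3/5, 23/2, 34}, Interval.Lopen(-9/16, 17/8)), ProductSet(Reals, {-4/3, -1/9, 8, 3*pi}))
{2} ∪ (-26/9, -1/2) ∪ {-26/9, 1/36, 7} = [-26/9, -1/2) ∪ {1/36, 2, 7}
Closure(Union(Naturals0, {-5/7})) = Union({-5/7}, Naturals0)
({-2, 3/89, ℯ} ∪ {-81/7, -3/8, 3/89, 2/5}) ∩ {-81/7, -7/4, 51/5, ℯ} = {-81/7, ℯ}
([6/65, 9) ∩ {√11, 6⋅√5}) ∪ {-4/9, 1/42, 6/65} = {-4/9, 1/42, 6/65, √11}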